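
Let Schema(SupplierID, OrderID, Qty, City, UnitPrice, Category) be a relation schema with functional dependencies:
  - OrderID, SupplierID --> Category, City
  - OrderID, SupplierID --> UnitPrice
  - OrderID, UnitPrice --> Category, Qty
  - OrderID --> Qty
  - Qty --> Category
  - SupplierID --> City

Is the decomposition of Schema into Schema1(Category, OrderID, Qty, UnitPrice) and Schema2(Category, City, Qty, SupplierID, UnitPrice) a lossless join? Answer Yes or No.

No

The shared attributes are {Category, Qty, UnitPrice} and {Category, Qty, UnitPrice}⁺ = {Category, Qty, UnitPrice}.
Neither Schema1 nor Schema2 is contained in that closure, so the decomposition is lossy.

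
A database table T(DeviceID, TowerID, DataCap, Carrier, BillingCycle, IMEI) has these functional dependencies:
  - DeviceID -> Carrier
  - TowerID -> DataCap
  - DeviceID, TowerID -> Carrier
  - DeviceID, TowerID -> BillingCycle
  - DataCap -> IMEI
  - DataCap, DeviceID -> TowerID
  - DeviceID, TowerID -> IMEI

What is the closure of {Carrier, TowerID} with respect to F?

{Carrier, DataCap, IMEI, TowerID}

Start with {Carrier, TowerID}.
TowerID -> DataCap applies; add {DataCap} → now {Carrier, DataCap, TowerID}.
DataCap -> IMEI applies; add {IMEI} → now {Carrier, DataCap, IMEI, TowerID}.
No further FD applies.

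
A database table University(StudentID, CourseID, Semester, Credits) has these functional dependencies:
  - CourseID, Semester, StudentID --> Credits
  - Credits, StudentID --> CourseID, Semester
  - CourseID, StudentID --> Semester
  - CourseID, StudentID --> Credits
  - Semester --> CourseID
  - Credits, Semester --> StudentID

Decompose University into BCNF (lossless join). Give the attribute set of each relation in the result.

{CourseID, Semester}; {Credits, Semester, StudentID}

Candidate keys of the original relation: {CourseID, StudentID}, {Credits, Semester}, {Credits, StudentID}, {Semester, StudentID}.
Within {CourseID, Credits, Semester, StudentID}: {Semester}⁺ ∩ {CourseID, Credits, Semester, StudentID} = {CourseID, Semester}, not the whole set, so Semester --> CourseID violates BCNF; decompose into {CourseID, Semester} and {Credits, Semester, StudentID}.
{CourseID, Semester} is in BCNF.
{Credits, Semester, StudentID} is in BCNF.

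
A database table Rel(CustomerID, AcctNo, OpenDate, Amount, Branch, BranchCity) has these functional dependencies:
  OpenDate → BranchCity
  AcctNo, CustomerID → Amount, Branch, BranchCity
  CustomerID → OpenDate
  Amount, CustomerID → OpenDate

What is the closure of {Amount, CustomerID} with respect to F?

{Amount, BranchCity, CustomerID, OpenDate}

Start with {Amount, CustomerID}.
CustomerID → OpenDate applies; add {OpenDate} → now {Amount, CustomerID, OpenDate}.
OpenDate → BranchCity applies; add {BranchCity} → now {Amount, BranchCity, CustomerID, OpenDate}.
No further FD applies.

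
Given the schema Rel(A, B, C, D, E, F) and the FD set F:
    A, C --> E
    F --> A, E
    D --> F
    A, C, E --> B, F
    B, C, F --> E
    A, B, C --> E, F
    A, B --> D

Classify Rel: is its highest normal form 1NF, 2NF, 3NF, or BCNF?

Candidate keys: {A, C}, {C, D}, {C, F}. Prime attributes: {A, C, D, F}.
For F --> A, E we have {F}⁺ = {A, E, F}; {F} is not a superkey, so BCNF fails.
F --> A, E has non-prime {E} on the right and a non-superkey on the left, so 3NF fails.
{D} is a proper subset of the key {C, D}, and {D}⁺ contains the non-prime attribute {E} — a partial dependency, so 2NF is violated.

1NF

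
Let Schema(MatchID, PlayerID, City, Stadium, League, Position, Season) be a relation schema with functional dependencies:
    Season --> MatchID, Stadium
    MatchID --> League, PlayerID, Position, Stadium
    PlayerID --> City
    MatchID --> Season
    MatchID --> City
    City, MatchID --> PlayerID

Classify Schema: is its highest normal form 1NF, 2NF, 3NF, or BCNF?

2NF

Candidate keys: {MatchID}, {Season}. Prime attributes: {MatchID, Season}.
PlayerID --> City breaks BCNF: {PlayerID}⁺ = {City, PlayerID}, so {PlayerID} is not a superkey.
Because {City} is non-prime and the left side of PlayerID --> City is not a superkey, the relation is not in 3NF.
With only single-attribute keys there can be no partial dependency, so 2NF holds.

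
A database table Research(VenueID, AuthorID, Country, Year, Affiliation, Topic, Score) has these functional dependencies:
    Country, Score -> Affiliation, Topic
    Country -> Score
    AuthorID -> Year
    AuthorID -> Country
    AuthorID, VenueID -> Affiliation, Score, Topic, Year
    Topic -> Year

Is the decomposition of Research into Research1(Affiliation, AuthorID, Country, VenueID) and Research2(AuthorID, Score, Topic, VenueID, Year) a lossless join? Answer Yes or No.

Yes

Common attributes: {AuthorID, VenueID}; their closure is {Affiliation, AuthorID, Country, Score, Topic, VenueID, Year}.
This includes all of Research1, so the common attributes are a superkey of Research1 — the join is lossless.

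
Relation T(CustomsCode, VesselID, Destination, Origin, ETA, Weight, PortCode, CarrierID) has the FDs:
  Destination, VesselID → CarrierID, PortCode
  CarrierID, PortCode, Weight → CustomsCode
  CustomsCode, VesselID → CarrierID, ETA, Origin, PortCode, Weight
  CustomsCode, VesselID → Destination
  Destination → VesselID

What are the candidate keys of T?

{CustomsCode, Destination}⁺ = {CarrierID, CustomsCode, Destination, ETA, Origin, PortCode, VesselID, Weight}, which is every attribute, so {CustomsCode, Destination} is a candidate key.
{CustomsCode, VesselID}⁺ = {CarrierID, CustomsCode, Destination, ETA, Origin, PortCode, VesselID, Weight}, which is every attribute, so {CustomsCode, VesselID} is a candidate key.
{Destination, Weight}⁺ = {CarrierID, CustomsCode, Destination, ETA, Origin, PortCode, VesselID, Weight}, which is every attribute, so {Destination, Weight} is a candidate key.
{CarrierID, PortCode, VesselID, Weight}⁺ = {CarrierID, CustomsCode, Destination, ETA, Origin, PortCode, VesselID, Weight}, which is every attribute, so {CarrierID, PortCode, VesselID, Weight} is a candidate key.
Any other superkey properly contains one of these, so there are no further candidate keys.

{CarrierID, PortCode, VesselID, Weight}, {CustomsCode, Destination}, {CustomsCode, VesselID}, {Destination, Weight}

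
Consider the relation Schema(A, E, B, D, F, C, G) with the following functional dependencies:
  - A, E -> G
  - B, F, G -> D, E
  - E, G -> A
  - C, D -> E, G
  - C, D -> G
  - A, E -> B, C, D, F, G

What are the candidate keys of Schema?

Closure of {A, E} is {A, B, C, D, E, F, G}, the whole schema; {A, E} is a candidate key.
Closure of {C, D} is {A, B, C, D, E, F, G}, the whole schema; {C, D} is a candidate key.
Closure of {E, G} is {A, B, C, D, E, F, G}, the whole schema; {E, G} is a candidate key.
Closure of {B, F, G} is {A, B, C, D, E, F, G}, the whole schema; {B, F, G} is a candidate key.
No proper subset of any of these is a key, and no other minimal superkey exists.

{A, E}, {B, F, G}, {C, D}, {E, G}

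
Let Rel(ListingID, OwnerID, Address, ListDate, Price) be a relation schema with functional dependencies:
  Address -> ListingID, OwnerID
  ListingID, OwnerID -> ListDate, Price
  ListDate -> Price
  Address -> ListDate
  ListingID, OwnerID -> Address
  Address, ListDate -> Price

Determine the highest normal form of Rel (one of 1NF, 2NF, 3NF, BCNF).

2NF

Candidate keys: {Address}, {ListingID, OwnerID}. Prime attributes: {Address, ListingID, OwnerID}.
ListDate -> Price breaks BCNF: {ListDate}⁺ = {ListDate, Price}, so {ListDate} is not a superkey.
Because {Price} is non-prime and the left side of ListDate -> Price is not a superkey, the relation is not in 3NF.
No non-prime attribute depends on a proper subset of any candidate key, so 2NF holds.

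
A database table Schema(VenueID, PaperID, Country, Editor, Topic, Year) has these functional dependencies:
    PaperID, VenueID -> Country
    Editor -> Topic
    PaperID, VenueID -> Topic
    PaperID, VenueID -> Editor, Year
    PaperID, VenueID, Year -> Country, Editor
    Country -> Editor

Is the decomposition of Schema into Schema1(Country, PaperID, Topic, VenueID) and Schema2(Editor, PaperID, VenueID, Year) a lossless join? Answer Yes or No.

Schema1 ∩ Schema2 = {PaperID, VenueID}; its closure under F is {Country, Editor, PaperID, Topic, VenueID, Year}.
This includes all of Schema1, so the common attributes are a superkey of Schema1 — the join is lossless.

Yes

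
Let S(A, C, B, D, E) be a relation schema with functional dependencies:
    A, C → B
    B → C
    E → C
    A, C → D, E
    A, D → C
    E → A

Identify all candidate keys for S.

Closure of {E} is {A, B, C, D, E}, the whole schema; {E} is a candidate key.
Closure of {A, B} is {A, B, C, D, E}, the whole schema; {A, B} is a candidate key.
Closure of {A, C} is {A, B, C, D, E}, the whole schema; {A, C} is a candidate key.
Closure of {A, D} is {A, B, C, D, E}, the whole schema; {A, D} is a candidate key.
These are minimal and exhaustive — every other superkey contains one of them.

{A, B}, {A, C}, {A, D}, {E}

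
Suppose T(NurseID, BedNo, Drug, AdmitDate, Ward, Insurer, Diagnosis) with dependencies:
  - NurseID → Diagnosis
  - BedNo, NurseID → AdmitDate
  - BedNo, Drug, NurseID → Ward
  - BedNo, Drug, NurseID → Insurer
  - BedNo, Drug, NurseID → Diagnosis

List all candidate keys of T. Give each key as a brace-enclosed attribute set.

No FD produces {BedNo, Drug, NurseID}, so they must be in every candidate key.
Closure of {BedNo, Drug, NurseID} is {AdmitDate, BedNo, Diagnosis, Drug, Insurer, NurseID, Ward}, the whole schema; {BedNo, Drug, NurseID} is a candidate key.
Every other attribute set either contains this one or has a smaller closure.

{BedNo, Drug, NurseID}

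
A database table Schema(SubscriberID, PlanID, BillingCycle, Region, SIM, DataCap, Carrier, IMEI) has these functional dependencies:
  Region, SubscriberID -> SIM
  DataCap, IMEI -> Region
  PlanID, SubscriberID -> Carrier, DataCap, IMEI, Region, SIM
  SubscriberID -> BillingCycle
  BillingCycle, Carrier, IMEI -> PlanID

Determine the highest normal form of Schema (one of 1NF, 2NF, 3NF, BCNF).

Candidate keys: {Carrier, IMEI, SubscriberID}, {PlanID, SubscriberID}. Prime attributes: {Carrier, IMEI, PlanID, SubscriberID}.
Region, SubscriberID -> SIM breaks BCNF: {Region, SubscriberID}⁺ = {BillingCycle, Region, SIM, SubscriberID}, so {Region, SubscriberID} is not a superkey.
Because {SIM} is non-prime and the left side of Region, SubscriberID -> SIM is not a superkey, the relation is not in 3NF.
Since {SubscriberID} ⊂ {PlanID, SubscriberID} and {SubscriberID}⁺ ⊇ {BillingCycle} with {BillingCycle} non-prime, there is a partial dependency; 2NF fails.

1NF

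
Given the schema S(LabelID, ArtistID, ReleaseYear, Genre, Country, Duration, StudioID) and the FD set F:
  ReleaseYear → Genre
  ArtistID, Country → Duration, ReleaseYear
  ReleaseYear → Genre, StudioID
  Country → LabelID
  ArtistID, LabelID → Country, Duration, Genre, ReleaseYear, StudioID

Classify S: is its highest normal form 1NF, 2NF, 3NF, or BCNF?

2NF

Candidate keys: {ArtistID, Country}, {ArtistID, LabelID}. Prime attributes: {ArtistID, Country, LabelID}.
For ReleaseYear → Genre we have {ReleaseYear}⁺ = {Genre, ReleaseYear, StudioID}; {ReleaseYear} is not a superkey, so BCNF fails.
Because {Genre} is non-prime and the left side of ReleaseYear → Genre is not a superkey, the relation is not in 3NF.
No proper subset of a key has a non-prime attribute in its closure, so there is no partial dependency; 2NF holds.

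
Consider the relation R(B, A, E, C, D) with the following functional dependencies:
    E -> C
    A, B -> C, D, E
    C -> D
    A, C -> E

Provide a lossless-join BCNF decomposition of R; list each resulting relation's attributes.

{A, B, E}; {C, D}; {C, E}

Candidate key of the original relation: {A, B}.
In {A, B, C, D, E}, {E} is not a superkey ({E}⁺ restricted to this set is {C, D, E}), so split on E -> C, D into {C, D, E} and {A, B, E}.
In {C, D, E}, {C} is not a superkey ({C}⁺ restricted to this set is {C, D}), so split on C -> D into {C, D} and {C, E}.
{C, D}: every determinant is a superkey — BCNF.
{C, E}: every determinant is a superkey — BCNF.
{A, B, E}: every determinant is a superkey — BCNF.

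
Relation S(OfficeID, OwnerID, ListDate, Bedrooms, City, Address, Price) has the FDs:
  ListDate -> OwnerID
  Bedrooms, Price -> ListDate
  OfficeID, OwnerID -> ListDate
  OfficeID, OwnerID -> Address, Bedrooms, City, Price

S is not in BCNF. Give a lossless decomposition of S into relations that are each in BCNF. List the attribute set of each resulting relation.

{Address, Bedrooms, City, OfficeID, Price}; {Bedrooms, ListDate, Price}; {ListDate, OwnerID}

Candidate keys of the original relation: {Bedrooms, OfficeID, Price}, {ListDate, OfficeID}, {OfficeID, OwnerID}.
Within {Address, Bedrooms, City, ListDate, OfficeID, OwnerID, Price}: {ListDate}⁺ ∩ {Address, Bedrooms, City, ListDate, OfficeID, OwnerID, Price} = {ListDate, OwnerID}, not the whole set, so ListDate -> OwnerID violates BCNF; decompose into {ListDate, OwnerID} and {Address, Bedrooms, City, ListDate, OfficeID, Price}.
{ListDate, OwnerID}: every determinant is a superkey — BCNF.
Within {Address, Bedrooms, City, ListDate, OfficeID, Price}: {Bedrooms, Price}⁺ ∩ {Address, Bedrooms, City, ListDate, OfficeID, Price} = {Bedrooms, ListDate, Price}, not the whole set, so Bedrooms, Price -> ListDate violates BCNF; decompose into {Bedrooms, ListDate, Price} and {Address, Bedrooms, City, OfficeID, Price}.
{Bedrooms, ListDate, Price}: every determinant is a superkey — BCNF.
{Address, Bedrooms, City, OfficeID, Price}: every determinant is a superkey — BCNF.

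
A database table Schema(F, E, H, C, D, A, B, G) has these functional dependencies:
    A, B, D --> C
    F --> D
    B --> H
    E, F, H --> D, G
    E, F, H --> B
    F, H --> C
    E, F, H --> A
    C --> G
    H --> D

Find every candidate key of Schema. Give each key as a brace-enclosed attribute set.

{B, E, F}, {E, F, H}

{E, F} never appear on the right of any FD, so every key must include all of them.
Closure of {B, E, F} is {A, B, C, D, E, F, G, H}, the whole schema; {B, E, F} is a candidate key.
Closure of {E, F, H} is {A, B, C, D, E, F, G, H}, the whole schema; {E, F, H} is a candidate key.
Any other superkey properly contains one of these, so there are no further candidate keys.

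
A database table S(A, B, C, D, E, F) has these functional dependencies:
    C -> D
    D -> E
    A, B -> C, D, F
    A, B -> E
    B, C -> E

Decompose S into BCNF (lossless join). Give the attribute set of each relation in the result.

Candidate key of the original relation: {A, B}.
{A, B, C, D, E, F}: {C} determines {C, D, E} here but is not a superkey — split on C -> D, E, giving {C, D, E} and {A, B, C, F}.
{C, D, E}: {D} determines {D, E} here but is not a superkey — split on D -> E, giving {D, E} and {C, D}.
{D, E} is in BCNF.
{C, D} is in BCNF.
{A, B, C, F} is in BCNF.

{A, B, C, F}; {C, D}; {D, E}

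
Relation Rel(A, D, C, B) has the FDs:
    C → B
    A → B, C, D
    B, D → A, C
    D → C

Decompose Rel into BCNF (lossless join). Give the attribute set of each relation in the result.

Candidate keys of the original relation: {A}, {D}.
Within {A, B, C, D}: {C}⁺ ∩ {A, B, C, D} = {B, C}, not the whole set, so C → B violates BCNF; decompose into {B, C} and {A, C, D}.
{B, C}: every determinant is a superkey — BCNF.
{A, C, D}: every determinant is a superkey — BCNF.

{A, C, D}; {B, C}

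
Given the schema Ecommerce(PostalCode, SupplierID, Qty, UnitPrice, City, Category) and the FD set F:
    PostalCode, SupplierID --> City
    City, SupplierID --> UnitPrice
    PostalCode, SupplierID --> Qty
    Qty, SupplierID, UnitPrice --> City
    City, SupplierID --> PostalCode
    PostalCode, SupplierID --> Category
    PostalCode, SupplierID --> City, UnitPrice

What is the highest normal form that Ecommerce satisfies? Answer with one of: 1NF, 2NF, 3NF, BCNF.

Candidate keys: {City, SupplierID}, {PostalCode, SupplierID}, {Qty, SupplierID, UnitPrice}. Prime attributes: {City, PostalCode, Qty, SupplierID, UnitPrice}.
Every FD has a superkey on the left, so the relation is in BCNF.

BCNF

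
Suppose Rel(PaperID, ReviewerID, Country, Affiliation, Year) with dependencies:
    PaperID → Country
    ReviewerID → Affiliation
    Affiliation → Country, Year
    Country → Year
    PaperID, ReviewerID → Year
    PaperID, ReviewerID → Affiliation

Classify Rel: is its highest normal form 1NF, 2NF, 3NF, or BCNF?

Candidate key: {PaperID, ReviewerID}. Prime attributes: {PaperID, ReviewerID}.
PaperID → Country breaks BCNF: {PaperID}⁺ = {Country, PaperID, Year}, so {PaperID} is not a superkey.
PaperID → Country determines the non-prime attribute {Country} from a non-superkey — 3NF is violated.
{PaperID} is a proper subset of the key {PaperID, ReviewerID}, and {PaperID}⁺ contains the non-prime attributes {Country, Year} — a partial dependency, so 2NF is violated.

1NF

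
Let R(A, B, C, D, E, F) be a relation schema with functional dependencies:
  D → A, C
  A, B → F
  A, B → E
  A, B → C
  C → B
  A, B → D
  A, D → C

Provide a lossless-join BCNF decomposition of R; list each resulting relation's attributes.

{A, C, D, E, F}; {B, C}

Candidate keys of the original relation: {A, B}, {A, C}, {D}.
In {A, B, C, D, E, F}, {C} is not a superkey ({C}⁺ restricted to this set is {B, C}), so split on C → B into {B, C} and {A, C, D, E, F}.
{B, C}: every determinant is a superkey — BCNF.
{A, C, D, E, F}: every determinant is a superkey — BCNF.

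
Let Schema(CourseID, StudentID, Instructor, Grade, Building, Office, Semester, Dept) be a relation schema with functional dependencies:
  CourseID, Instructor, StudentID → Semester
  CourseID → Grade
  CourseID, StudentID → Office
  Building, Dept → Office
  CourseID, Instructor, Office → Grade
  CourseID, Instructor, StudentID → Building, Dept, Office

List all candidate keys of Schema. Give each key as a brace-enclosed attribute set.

No FD produces {CourseID, Instructor, StudentID}, so they must be in every candidate key.
{CourseID, Instructor, StudentID}⁺ = {Building, CourseID, Dept, Grade, Instructor, Office, Semester, StudentID}, which is every attribute, so {CourseID, Instructor, StudentID} is a candidate key.
Every other attribute set either contains this one or has a smaller closure.

{CourseID, Instructor, StudentID}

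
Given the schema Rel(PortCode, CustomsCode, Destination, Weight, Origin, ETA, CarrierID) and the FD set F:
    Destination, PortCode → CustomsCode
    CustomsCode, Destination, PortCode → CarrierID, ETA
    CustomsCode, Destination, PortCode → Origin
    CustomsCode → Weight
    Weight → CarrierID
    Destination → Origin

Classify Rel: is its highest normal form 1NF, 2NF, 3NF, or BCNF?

1NF

Candidate key: {Destination, PortCode}. Prime attributes: {Destination, PortCode}.
For CustomsCode → Weight we have {CustomsCode}⁺ = {CarrierID, CustomsCode, Weight}; {CustomsCode} is not a superkey, so BCNF fails.
Because {Weight} is non-prime and the left side of CustomsCode → Weight is not a superkey, the relation is not in 3NF.
Since {Destination} ⊂ {Destination, PortCode} and {Destination}⁺ ⊇ {Origin} with {Origin} non-prime, there is a partial dependency; 2NF fails.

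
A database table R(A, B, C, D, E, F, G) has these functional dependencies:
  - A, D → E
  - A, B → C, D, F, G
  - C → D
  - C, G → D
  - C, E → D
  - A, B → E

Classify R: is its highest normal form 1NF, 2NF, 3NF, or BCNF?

2NF

Candidate key: {A, B}. Prime attributes: {A, B}.
A, D → E: {A, D}⁺ = {A, D, E}, which is not all of the attributes, so the left side is not a superkey — BCNF is violated.
A, D → E has non-prime {E} on the right and a non-superkey on the left, so 3NF fails.
Checking every proper subset of each key, none determines a non-prime attribute — 2NF is satisfied.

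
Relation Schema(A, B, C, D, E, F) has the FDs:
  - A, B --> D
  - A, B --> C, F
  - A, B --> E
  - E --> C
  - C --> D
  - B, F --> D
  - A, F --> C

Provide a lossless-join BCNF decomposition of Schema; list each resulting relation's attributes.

Candidate key of the original relation: {A, B}.
{A, B, C, D, E, F}: {E} determines {C, D, E} here but is not a superkey — split on E --> C, D, giving {C, D, E} and {A, B, E, F}.
{C, D, E}: {C} determines {C, D} here but is not a superkey — split on C --> D, giving {C, D} and {C, E}.
{C, D} is in BCNF.
{C, E} is in BCNF.
{A, B, E, F} is in BCNF.

{A, B, E, F}; {C, D}; {C, E}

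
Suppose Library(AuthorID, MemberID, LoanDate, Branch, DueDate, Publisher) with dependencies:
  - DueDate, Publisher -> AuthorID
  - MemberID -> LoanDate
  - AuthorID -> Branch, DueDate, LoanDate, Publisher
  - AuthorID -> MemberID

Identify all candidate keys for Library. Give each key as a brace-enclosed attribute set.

{AuthorID}, {DueDate, Publisher}

{AuthorID}⁺ = {AuthorID, Branch, DueDate, LoanDate, MemberID, Publisher} — all of the relation — so {AuthorID} is a candidate key.
{DueDate, Publisher}⁺ = {AuthorID, Branch, DueDate, LoanDate, MemberID, Publisher} — all of the relation — so {DueDate, Publisher} is a candidate key.
These are minimal and exhaustive — every other superkey contains one of them.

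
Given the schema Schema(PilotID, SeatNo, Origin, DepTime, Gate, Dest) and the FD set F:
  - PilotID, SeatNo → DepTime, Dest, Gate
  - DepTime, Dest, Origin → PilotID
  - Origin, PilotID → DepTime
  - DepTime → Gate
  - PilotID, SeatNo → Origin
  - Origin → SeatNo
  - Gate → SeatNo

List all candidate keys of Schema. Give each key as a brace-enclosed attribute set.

{DepTime, Dest, Origin}, {DepTime, PilotID}, {Gate, PilotID}, {Origin, PilotID}, {PilotID, SeatNo}

Closure of {DepTime, PilotID} is {DepTime, Dest, Gate, Origin, PilotID, SeatNo}, the whole schema; {DepTime, PilotID} is a candidate key.
Closure of {Gate, PilotID} is {DepTime, Dest, Gate, Origin, PilotID, SeatNo}, the whole schema; {Gate, PilotID} is a candidate key.
Closure of {Origin, PilotID} is {DepTime, Dest, Gate, Origin, PilotID, SeatNo}, the whole schema; {Origin, PilotID} is a candidate key.
Closure of {PilotID, SeatNo} is {DepTime, Dest, Gate, Origin, PilotID, SeatNo}, the whole schema; {PilotID, SeatNo} is a candidate key.
Closure of {DepTime, Dest, Origin} is {DepTime, Dest, Gate, Origin, PilotID, SeatNo}, the whole schema; {DepTime, Dest, Origin} is a candidate key.
No proper subset of any of these is a key, and no other minimal superkey exists.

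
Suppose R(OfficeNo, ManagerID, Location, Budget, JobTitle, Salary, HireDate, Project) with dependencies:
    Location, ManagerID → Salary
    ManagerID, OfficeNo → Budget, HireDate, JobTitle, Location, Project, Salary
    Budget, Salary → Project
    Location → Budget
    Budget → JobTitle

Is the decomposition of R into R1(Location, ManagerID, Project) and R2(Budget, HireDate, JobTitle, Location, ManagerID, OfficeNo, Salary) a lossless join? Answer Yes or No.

Common attributes: {Location, ManagerID}; their closure is {Budget, JobTitle, Location, ManagerID, Project, Salary}.
R1 is contained in that closure, so R1 ∩ R2 → R1 holds and the join is lossless.

Yes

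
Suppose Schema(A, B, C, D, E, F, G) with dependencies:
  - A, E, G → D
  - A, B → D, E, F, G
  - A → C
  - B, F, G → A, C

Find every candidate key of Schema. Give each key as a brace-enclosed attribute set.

{A, B}, {B, F, G}

Attributes never on any right-hand side: {B} — every candidate key must contain it.
{A, B} is a candidate key since {A, B}⁺ = {A, B, C, D, E, F, G} covers every attribute.
{B, F, G} is a candidate key since {B, F, G}⁺ = {A, B, C, D, E, F, G} covers every attribute.
No proper subset of any of these is a key, and no other minimal superkey exists.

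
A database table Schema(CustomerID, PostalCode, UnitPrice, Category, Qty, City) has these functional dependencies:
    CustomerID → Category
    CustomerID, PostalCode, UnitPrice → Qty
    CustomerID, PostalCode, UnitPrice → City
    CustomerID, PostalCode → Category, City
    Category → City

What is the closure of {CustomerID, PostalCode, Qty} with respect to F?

{Category, City, CustomerID, PostalCode, Qty}

Start with {CustomerID, PostalCode, Qty}.
CustomerID → Category applies; add {Category} → now {Category, CustomerID, PostalCode, Qty}.
CustomerID, PostalCode → Category, City applies; add {City} → now {Category, City, CustomerID, PostalCode, Qty}.
No further FD applies.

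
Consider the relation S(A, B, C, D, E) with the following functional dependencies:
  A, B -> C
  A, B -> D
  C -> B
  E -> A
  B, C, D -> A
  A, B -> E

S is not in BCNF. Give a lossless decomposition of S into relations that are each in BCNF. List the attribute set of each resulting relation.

Candidate keys of the original relation: {A, B}, {A, C}, {B, E}, {C, D}, {C, E}.
Within {A, B, C, D, E}: {C}⁺ ∩ {A, B, C, D, E} = {B, C}, not the whole set, so C -> B violates BCNF; decompose into {B, C} and {A, C, D, E}.
{B, C}: every determinant is a superkey — BCNF.
Within {A, C, D, E}: {E}⁺ ∩ {A, C, D, E} = {A, E}, not the whole set, so E -> A violates BCNF; decompose into {A, E} and {C, D, E}.
{A, E}: every determinant is a superkey — BCNF.
{C, D, E}: every determinant is a superkey — BCNF.

{A, E}; {B, C}; {C, D, E}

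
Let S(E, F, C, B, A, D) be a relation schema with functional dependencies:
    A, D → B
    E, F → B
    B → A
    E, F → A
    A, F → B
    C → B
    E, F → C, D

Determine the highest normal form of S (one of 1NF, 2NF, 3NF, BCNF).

Candidate key: {E, F}. Prime attributes: {E, F}.
A, D → B: {A, D}⁺ = {A, B, D}, which is not all of the attributes, so the left side is not a superkey — BCNF is violated.
A, D → B has non-prime {B} on the right and a non-superkey on the left, so 3NF fails.
No non-prime attribute depends on a proper subset of any candidate key, so 2NF holds.

2NF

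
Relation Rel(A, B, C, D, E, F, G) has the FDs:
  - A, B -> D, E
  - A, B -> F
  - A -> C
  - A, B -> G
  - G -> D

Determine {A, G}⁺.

Start with {A, G}.
A -> C applies; add {C} → now {A, C, G}.
G -> D applies; add {D} → now {A, C, D, G}.
No further FD applies.

{A, C, D, G}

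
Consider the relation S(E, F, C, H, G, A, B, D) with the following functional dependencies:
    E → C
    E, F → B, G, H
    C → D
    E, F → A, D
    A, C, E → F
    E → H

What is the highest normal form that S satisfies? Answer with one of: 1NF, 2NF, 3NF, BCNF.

Candidate keys: {A, E}, {E, F}. Prime attributes: {A, E, F}.
For E → C we have {E}⁺ = {C, D, E, H}; {E} is not a superkey, so BCNF fails.
E → C determines the non-prime attribute {C} from a non-superkey — 3NF is violated.
The proper key subset {E} of {A, E} determines non-prime {C, D, H}, so the relation is not even in 2NF.

1NF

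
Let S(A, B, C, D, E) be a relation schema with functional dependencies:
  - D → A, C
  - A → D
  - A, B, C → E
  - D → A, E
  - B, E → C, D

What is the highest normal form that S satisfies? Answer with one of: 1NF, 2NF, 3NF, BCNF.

1NF

Candidate keys: {A, B}, {B, D}, {B, E}. Prime attributes: {A, B, D, E}.
D → A, C: {D}⁺ = {A, C, D, E}, which is not all of the attributes, so the left side is not a superkey — BCNF is violated.
Because {C} is non-prime and the left side of D → A, C is not a superkey, the relation is not in 3NF.
The proper key subset {A} of {A, B} determines non-prime {C}, so the relation is not even in 2NF.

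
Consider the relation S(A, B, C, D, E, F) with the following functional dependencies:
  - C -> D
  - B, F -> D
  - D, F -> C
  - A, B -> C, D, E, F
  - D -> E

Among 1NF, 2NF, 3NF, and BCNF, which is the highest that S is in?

Candidate key: {A, B}. Prime attributes: {A, B}.
For C -> D we have {C}⁺ = {C, D, E}; {C} is not a superkey, so BCNF fails.
Because {D} is non-prime and the left side of C -> D is not a superkey, the relation is not in 3NF.
No proper subset of a key has a non-prime attribute in its closure, so there is no partial dependency; 2NF holds.

2NF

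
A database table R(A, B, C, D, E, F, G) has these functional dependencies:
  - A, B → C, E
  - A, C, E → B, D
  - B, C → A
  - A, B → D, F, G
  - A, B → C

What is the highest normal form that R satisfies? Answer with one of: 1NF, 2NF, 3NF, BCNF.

BCNF

Candidate keys: {A, B}, {A, C, E}, {B, C}. Prime attributes: {A, B, C, E}.
Each dependency's left side is a superkey — BCNF holds.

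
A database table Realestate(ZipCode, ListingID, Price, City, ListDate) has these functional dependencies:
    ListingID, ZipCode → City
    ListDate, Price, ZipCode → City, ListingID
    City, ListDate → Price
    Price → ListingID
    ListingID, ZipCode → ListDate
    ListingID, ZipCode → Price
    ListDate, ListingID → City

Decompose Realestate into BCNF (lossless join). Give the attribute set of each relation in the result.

{City, ListDate, Price}; {City, ListDate, ZipCode}; {ListingID, Price}

Candidate keys of the original relation: {City, ListDate, ZipCode}, {ListingID, ZipCode}, {Price, ZipCode}.
{City, ListDate, ListingID, Price, ZipCode}: {City, ListDate} determines {City, ListDate, ListingID, Price} here but is not a superkey — split on City, ListDate → ListingID, Price, giving {City, ListDate, ListingID, Price} and {City, ListDate, ZipCode}.
{City, ListDate, ListingID, Price}: {Price} determines {ListingID, Price} here but is not a superkey — split on Price → ListingID, giving {ListingID, Price} and {City, ListDate, Price}.
{ListingID, Price} has no BCNF violation.
{City, ListDate, Price} has no BCNF violation.
{City, ListDate, ZipCode} has no BCNF violation.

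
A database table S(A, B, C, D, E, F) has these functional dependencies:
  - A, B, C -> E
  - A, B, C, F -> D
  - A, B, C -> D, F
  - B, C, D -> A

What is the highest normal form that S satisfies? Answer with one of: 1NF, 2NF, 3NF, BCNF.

BCNF

Candidate keys: {A, B, C}, {B, C, D}. Prime attributes: {A, B, C, D}.
Every FD has a superkey on the left, so the relation is in BCNF.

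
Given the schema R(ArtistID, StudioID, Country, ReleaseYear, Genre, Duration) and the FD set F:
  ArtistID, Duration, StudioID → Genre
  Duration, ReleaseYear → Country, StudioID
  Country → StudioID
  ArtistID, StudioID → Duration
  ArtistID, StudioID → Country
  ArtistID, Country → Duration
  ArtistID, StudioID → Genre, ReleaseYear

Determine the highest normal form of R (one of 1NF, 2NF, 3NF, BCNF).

3NF

Candidate keys: {ArtistID, Country}, {ArtistID, Duration, ReleaseYear}, {ArtistID, StudioID}. Prime attributes: {ArtistID, Country, Duration, ReleaseYear, StudioID}.
Duration, ReleaseYear → Country, StudioID: {Duration, ReleaseYear}⁺ = {Country, Duration, ReleaseYear, StudioID}, which is not all of the attributes, so the left side is not a superkey — BCNF is violated.
But every attribute on its right side ({Country, StudioID}) is prime, and the same holds for every other non-superkey FD, so 3NF still holds.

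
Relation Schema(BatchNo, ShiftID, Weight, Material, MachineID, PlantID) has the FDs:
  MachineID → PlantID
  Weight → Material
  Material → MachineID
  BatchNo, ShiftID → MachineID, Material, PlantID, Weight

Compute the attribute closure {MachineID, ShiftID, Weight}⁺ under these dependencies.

Start with {MachineID, ShiftID, Weight}.
MachineID → PlantID applies; add {PlantID} → now {MachineID, PlantID, ShiftID, Weight}.
Weight → Material applies; add {Material} → now {MachineID, Material, PlantID, ShiftID, Weight}.
No further FD applies.

{MachineID, Material, PlantID, ShiftID, Weight}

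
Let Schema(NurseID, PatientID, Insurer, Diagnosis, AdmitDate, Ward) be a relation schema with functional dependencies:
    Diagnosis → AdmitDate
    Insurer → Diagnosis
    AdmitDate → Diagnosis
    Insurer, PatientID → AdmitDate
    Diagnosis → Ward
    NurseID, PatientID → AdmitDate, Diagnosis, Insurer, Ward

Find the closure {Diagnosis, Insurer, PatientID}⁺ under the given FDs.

Start with {Diagnosis, Insurer, PatientID}.
Diagnosis → AdmitDate applies; add {AdmitDate} → now {AdmitDate, Diagnosis, Insurer, PatientID}.
Diagnosis → Ward applies; add {Ward} → now {AdmitDate, Diagnosis, Insurer, PatientID, Ward}.
No further FD applies.

{AdmitDate, Diagnosis, Insurer, PatientID, Ward}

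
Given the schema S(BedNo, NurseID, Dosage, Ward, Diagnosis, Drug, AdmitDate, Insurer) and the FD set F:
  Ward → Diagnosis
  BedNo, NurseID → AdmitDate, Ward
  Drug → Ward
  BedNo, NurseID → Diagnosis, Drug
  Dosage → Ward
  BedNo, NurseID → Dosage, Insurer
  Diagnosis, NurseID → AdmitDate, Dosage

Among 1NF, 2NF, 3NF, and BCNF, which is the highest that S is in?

Candidate key: {BedNo, NurseID}. Prime attributes: {BedNo, NurseID}.
Ward → Diagnosis: {Ward}⁺ = {Diagnosis, Ward}, which is not all of the attributes, so the left side is not a superkey — BCNF is violated.
Ward → Diagnosis has non-prime {Diagnosis} on the right and a non-superkey on the left, so 3NF fails.
Checking every proper subset of each key, none determines a non-prime attribute — 2NF is satisfied.

2NF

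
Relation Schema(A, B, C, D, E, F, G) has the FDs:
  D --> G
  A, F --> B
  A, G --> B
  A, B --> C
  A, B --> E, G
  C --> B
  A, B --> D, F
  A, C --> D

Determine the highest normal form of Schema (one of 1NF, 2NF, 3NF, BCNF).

3NF

Candidate keys: {A, B}, {A, C}, {A, D}, {A, F}, {A, G}. Prime attributes: {A, B, C, D, F, G}.
D --> G: {D}⁺ = {D, G}, which is not all of the attributes, so the left side is not a superkey — BCNF is violated.
But every attribute on its right side ({G}) is prime, and the same holds for every other non-superkey FD, so 3NF still holds.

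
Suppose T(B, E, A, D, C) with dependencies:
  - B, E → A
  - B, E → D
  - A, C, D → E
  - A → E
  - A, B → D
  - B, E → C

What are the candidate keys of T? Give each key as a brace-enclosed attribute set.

Attributes never on any right-hand side: {B} — every candidate key must contain it.
Closure of {A, B} is {A, B, C, D, E}, the whole schema; {A, B} is a candidate key.
Closure of {B, E} is {A, B, C, D, E}, the whole schema; {B, E} is a candidate key.
These are minimal and exhaustive — every other superkey contains one of them.

{A, B}, {B, E}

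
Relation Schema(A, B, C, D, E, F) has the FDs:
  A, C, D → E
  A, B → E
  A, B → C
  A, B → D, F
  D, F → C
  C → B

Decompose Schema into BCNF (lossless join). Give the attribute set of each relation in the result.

{A, D, E, F}; {B, C}; {C, D, F}

Candidate keys of the original relation: {A, B}, {A, C}, {A, D, F}.
Within {A, B, C, D, E, F}: {D, F}⁺ ∩ {A, B, C, D, E, F} = {B, C, D, F}, not the whole set, so D, F → B, C violates BCNF; decompose into {B, C, D, F} and {A, D, E, F}.
Within {B, C, D, F}: {C}⁺ ∩ {B, C, D, F} = {B, C}, not the whole set, so C → B violates BCNF; decompose into {B, C} and {C, D, F}.
{B, C} has no BCNF violation.
{C, D, F} has no BCNF violation.
{A, D, E, F} has no BCNF violation.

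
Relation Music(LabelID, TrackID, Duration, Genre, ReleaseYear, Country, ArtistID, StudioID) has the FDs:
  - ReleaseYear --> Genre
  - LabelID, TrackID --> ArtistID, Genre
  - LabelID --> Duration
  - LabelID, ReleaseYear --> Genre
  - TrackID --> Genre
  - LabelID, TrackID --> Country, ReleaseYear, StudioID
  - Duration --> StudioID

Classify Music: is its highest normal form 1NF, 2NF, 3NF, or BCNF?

Candidate key: {LabelID, TrackID}. Prime attributes: {LabelID, TrackID}.
For ReleaseYear --> Genre we have {ReleaseYear}⁺ = {Genre, ReleaseYear}; {ReleaseYear} is not a superkey, so BCNF fails.
ReleaseYear --> Genre determines the non-prime attribute {Genre} from a non-superkey — 3NF is violated.
Since {LabelID} ⊂ {LabelID, TrackID} and {LabelID}⁺ ⊇ {Duration, StudioID} with {Duration, StudioID} non-prime, there is a partial dependency; 2NF fails.

1NF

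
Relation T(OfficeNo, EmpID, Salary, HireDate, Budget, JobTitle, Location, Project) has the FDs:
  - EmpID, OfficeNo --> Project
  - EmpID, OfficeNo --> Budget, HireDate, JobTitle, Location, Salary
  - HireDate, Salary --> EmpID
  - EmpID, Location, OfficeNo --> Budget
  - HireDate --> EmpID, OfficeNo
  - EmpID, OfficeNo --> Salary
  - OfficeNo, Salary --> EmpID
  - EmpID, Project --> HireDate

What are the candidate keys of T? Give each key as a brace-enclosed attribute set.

{EmpID, OfficeNo}, {EmpID, Project}, {HireDate}, {OfficeNo, Salary}

{HireDate} is a candidate key since {HireDate}⁺ = {Budget, EmpID, HireDate, JobTitle, Location, OfficeNo, Project, Salary} covers every attribute.
{EmpID, OfficeNo} is a candidate key since {EmpID, OfficeNo}⁺ = {Budget, EmpID, HireDate, JobTitle, Location, OfficeNo, Project, Salary} covers every attribute.
{EmpID, Project} is a candidate key since {EmpID, Project}⁺ = {Budget, EmpID, HireDate, JobTitle, Location, OfficeNo, Project, Salary} covers every attribute.
{OfficeNo, Salary} is a candidate key since {OfficeNo, Salary}⁺ = {Budget, EmpID, HireDate, JobTitle, Location, OfficeNo, Project, Salary} covers every attribute.
These are minimal and exhaustive — every other superkey contains one of them.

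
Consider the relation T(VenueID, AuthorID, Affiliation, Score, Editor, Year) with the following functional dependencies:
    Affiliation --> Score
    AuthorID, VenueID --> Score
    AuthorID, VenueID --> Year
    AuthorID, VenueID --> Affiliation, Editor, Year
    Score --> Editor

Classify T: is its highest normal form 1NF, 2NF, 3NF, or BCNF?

2NF

Candidate key: {AuthorID, VenueID}. Prime attributes: {AuthorID, VenueID}.
For Affiliation --> Score we have {Affiliation}⁺ = {Affiliation, Editor, Score}; {Affiliation} is not a superkey, so BCNF fails.
Because {Score} is non-prime and the left side of Affiliation --> Score is not a superkey, the relation is not in 3NF.
No proper subset of a key has a non-prime attribute in its closure, so there is no partial dependency; 2NF holds.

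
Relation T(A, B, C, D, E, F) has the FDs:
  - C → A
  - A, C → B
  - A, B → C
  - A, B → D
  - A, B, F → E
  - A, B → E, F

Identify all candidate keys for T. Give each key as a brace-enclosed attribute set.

{C}⁺ = {A, B, C, D, E, F} — all of the relation — so {C} is a candidate key.
{A, B}⁺ = {A, B, C, D, E, F} — all of the relation — so {A, B} is a candidate key.
Any other superkey properly contains one of these, so there are no further candidate keys.

{A, B}, {C}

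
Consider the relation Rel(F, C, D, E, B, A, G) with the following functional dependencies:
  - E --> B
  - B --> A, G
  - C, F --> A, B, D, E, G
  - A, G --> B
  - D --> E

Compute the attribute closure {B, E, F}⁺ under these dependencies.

{A, B, E, F, G}

Start with {B, E, F}.
B --> A, G applies; add {A, G} → now {A, B, E, F, G}.
No further FD applies.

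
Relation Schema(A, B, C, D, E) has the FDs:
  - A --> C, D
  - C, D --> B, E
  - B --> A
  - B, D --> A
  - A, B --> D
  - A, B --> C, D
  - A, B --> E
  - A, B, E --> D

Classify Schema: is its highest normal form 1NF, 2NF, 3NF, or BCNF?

BCNF

Candidate keys: {A}, {B}, {C, D}. Prime attributes: {A, B, C, D}.
Each dependency's left side is a superkey — BCNF holds.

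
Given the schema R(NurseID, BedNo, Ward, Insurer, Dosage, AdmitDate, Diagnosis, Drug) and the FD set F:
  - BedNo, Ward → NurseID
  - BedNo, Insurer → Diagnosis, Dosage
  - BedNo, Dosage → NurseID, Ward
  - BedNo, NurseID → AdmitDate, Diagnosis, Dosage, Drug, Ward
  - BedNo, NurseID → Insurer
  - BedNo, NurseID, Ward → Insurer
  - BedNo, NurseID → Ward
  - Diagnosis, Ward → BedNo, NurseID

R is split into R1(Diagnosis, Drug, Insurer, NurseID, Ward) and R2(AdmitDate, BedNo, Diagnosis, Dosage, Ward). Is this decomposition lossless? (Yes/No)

Yes

The shared attributes are {Diagnosis, Ward} and {Diagnosis, Ward}⁺ = {AdmitDate, BedNo, Diagnosis, Dosage, Drug, Insurer, NurseID, Ward}.
R1 is contained in that closure, so R1 ∩ R2 → R1 holds and the join is lossless.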